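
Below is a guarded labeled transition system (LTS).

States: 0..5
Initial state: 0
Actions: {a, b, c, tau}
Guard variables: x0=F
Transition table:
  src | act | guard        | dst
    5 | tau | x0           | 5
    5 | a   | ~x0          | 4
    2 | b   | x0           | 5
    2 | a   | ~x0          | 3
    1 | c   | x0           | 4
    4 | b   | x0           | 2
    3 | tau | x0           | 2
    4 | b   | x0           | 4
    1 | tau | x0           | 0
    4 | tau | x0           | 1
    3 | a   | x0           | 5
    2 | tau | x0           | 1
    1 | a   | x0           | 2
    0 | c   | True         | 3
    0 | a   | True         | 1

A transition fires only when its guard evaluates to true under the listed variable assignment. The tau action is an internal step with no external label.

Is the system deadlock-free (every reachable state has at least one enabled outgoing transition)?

R = {0,1,3}
  0: a→1  c→3  [2 exit(s)]
  1: ∅  [no exit]
  3: ∅  [no exit]
trace reaching 1: a

Answer: DEADLOCK at state 1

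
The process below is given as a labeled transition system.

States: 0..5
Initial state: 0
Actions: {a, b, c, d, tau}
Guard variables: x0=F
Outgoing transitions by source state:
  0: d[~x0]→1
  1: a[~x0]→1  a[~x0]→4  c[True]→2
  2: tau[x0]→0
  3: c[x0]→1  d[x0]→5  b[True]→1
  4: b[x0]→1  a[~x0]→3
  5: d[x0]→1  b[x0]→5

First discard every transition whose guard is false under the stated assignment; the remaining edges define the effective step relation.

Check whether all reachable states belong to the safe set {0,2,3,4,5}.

Allowed set {0,2,3,4,5}
Reach set: {0,1,2,3,4}
  0: ✓
  1: VIOLATES
  2: ✓
  3: ✓
  4: ✓
counterexample path to 1: d

Answer: INVARIANT VIOLATED at state 1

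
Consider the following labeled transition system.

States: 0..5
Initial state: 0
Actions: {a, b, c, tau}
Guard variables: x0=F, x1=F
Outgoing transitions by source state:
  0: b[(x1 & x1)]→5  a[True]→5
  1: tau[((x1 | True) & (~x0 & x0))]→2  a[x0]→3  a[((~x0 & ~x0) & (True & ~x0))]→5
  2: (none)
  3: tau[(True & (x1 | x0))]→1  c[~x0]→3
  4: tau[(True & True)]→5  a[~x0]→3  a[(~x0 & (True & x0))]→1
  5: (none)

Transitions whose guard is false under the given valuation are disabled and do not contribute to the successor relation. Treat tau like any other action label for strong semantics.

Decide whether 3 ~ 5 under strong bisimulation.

Bisimulation quotient by refinement:
  P[0] = {{0,1,2,3,4,5}}
  P[1] = {{0,1},{2,5},{3},{4}}
4 equivalence class(es) (converged in 2)
class of 3: {3}; class of 5: {2,5}

Answer: NOT BISIMILAR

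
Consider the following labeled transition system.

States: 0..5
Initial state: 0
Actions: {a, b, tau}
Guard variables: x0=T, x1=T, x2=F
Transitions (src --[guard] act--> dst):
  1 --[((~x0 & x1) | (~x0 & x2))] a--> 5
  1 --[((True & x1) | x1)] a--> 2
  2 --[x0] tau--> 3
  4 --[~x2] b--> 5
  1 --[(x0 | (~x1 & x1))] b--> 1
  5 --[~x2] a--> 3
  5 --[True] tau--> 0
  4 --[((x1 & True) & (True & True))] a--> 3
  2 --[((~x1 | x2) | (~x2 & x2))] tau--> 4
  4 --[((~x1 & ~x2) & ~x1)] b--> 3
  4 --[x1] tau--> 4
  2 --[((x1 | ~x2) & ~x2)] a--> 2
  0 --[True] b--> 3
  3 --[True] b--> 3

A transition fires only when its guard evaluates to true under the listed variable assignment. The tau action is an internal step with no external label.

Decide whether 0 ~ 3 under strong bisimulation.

Bisimulation quotient by refinement:
  round 0: {{0,1,2,3,4,5}}
  round 1: {{0,3},{1},{2,5},{4}}
  round 2: {{0,3},{1},{2},{4},{5}}
5 equivalence class(es) (converged in 3)
0∈{0,3}, 3∈{0,3}

Answer: BISIMILAR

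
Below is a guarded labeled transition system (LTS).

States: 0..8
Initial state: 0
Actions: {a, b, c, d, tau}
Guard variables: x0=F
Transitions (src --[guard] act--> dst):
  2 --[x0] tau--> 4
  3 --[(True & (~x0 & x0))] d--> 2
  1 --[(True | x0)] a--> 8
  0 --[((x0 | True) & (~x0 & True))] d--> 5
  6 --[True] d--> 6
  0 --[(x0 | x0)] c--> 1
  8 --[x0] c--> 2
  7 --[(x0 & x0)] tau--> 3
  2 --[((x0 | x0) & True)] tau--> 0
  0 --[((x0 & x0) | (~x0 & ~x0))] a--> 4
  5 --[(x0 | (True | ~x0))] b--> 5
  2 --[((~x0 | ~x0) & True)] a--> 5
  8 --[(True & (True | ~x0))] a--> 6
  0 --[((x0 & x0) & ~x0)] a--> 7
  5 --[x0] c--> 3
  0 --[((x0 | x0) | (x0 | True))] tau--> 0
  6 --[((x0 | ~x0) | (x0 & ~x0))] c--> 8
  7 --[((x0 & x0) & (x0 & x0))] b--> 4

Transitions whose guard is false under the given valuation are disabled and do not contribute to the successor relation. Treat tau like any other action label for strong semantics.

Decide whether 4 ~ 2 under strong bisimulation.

Refine partition for ~:
  round 0: {{0,1,2,3,4,5,6,7,8}}
  round 1: {{0},{1,2,8},{3,4,7},{5},{6}}
  round 2: {{0},{1},{2},{3,4,7},{5},{6},{8}}
stable after 3 split(s): 7 block(s)
4∈{3,4,7}, 2∈{2}

Answer: NOT BISIMILAR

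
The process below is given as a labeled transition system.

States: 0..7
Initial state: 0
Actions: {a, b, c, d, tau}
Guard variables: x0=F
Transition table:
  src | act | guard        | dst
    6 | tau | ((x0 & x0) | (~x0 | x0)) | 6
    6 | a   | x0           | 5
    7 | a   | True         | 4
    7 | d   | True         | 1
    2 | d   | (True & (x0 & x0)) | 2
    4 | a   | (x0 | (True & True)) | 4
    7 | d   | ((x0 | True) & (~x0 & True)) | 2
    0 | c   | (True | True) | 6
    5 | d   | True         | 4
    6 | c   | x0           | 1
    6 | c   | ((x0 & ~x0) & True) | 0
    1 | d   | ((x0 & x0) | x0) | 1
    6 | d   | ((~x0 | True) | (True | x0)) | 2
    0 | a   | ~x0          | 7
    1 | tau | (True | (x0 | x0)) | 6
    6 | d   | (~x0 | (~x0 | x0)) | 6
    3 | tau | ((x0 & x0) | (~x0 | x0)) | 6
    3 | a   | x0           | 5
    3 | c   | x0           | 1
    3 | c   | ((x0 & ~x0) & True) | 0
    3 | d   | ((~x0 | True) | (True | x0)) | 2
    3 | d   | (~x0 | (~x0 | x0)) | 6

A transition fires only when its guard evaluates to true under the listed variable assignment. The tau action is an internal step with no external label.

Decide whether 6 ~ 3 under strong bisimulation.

Answer: BISIMILAR

Analysis:
Refine partition for ~:
  P[0] = {{0,1,2,3,4,5,6,7}}
  P[1] = {{0},{1},{2},{3,6},{4},{5},{7}}
Fixed point at round 2; 7 class(es).
class of 6: {3,6}; class of 3: {3,6}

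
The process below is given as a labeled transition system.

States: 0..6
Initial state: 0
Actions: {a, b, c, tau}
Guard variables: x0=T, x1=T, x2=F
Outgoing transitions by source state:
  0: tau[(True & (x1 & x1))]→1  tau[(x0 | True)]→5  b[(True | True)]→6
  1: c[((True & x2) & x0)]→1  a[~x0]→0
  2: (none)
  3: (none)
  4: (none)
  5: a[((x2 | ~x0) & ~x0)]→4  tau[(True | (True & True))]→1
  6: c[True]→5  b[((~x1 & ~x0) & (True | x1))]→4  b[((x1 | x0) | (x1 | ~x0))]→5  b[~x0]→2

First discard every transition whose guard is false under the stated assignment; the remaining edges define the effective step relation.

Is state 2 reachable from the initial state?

Answer: UNREACHABLE

Trace:
Guard filter leaves 6 enabled edge(s).
Layer 0: {0}
Layer 1: {1,5,6}  total {0,1,5,6}
Reach set: {0,1,5,6}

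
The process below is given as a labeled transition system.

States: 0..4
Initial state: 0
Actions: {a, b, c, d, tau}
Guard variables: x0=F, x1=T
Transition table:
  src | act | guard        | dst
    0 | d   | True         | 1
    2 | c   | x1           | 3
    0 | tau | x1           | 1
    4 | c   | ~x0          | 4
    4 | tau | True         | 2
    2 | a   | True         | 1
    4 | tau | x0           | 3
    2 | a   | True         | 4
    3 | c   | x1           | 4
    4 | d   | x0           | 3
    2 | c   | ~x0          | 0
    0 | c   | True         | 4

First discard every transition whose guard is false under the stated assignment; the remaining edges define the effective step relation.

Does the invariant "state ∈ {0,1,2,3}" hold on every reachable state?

Allowed set {0,1,2,3}
R = {0,1,2,3,4}
  0: safe
  1: safe
  2: safe
  3: safe
  4: VIOLATES
witness against invariant: c → 4

Answer: INVARIANT VIOLATED at state 4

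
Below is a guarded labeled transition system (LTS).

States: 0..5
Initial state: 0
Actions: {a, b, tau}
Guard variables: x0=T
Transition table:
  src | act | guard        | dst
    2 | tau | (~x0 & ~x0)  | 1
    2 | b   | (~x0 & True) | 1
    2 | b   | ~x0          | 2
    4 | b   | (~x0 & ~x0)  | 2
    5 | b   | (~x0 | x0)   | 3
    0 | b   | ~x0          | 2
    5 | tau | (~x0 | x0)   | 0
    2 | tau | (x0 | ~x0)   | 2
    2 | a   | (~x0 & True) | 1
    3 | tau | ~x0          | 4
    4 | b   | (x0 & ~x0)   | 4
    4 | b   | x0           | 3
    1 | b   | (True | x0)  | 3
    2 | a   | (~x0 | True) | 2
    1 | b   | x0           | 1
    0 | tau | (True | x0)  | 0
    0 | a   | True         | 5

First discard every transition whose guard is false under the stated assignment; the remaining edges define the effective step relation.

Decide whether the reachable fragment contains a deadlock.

Reachable = {0,3,5}
  0: a→5  tau→0  [2 exit(s)]
  3: ∅  [deadlock]
  5: b→3  tau→0  [2 exit(s)]
Path to 3: a·b

Answer: DEADLOCK at state 3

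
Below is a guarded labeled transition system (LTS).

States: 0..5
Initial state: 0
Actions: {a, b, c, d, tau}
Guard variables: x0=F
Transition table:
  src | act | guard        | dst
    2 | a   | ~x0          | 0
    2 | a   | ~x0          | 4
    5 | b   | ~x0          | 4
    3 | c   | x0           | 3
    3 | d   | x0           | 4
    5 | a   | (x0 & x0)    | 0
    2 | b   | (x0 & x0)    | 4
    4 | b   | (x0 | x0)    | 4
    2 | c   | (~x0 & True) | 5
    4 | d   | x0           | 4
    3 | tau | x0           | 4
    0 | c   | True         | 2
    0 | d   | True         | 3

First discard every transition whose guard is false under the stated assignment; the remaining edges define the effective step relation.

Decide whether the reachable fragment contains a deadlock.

Answer: DEADLOCK at state 3

Working:
R = {0,2,3,4,5}
  0: c→2  d→3  [deg 2]
  2: a→0  a→4  c→5  [deg 3]
  3: ∅  [no exit]
  4: ∅  [no exit]
  5: b→4  [deg 1]
Path to 3: d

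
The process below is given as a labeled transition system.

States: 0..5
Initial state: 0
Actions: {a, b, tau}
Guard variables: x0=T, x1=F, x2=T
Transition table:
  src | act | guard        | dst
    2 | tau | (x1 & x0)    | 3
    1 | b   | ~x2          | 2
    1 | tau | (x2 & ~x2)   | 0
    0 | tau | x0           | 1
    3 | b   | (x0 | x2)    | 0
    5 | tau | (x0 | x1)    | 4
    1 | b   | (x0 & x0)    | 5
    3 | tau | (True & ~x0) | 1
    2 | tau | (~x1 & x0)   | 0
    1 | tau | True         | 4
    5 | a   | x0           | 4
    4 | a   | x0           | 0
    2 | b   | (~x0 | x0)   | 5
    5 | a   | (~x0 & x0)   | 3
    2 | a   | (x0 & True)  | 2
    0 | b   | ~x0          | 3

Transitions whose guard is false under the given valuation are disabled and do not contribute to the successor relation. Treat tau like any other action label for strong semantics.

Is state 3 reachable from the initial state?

Answer: UNREACHABLE

Working:
10 transition(s) survive guard evaluation.
Layer 0: {0}
Layer 1: {1}  now seen {0,1}
Layer 2: {4,5}  now seen {0,1,4,5}
Reach set: {0,1,4,5}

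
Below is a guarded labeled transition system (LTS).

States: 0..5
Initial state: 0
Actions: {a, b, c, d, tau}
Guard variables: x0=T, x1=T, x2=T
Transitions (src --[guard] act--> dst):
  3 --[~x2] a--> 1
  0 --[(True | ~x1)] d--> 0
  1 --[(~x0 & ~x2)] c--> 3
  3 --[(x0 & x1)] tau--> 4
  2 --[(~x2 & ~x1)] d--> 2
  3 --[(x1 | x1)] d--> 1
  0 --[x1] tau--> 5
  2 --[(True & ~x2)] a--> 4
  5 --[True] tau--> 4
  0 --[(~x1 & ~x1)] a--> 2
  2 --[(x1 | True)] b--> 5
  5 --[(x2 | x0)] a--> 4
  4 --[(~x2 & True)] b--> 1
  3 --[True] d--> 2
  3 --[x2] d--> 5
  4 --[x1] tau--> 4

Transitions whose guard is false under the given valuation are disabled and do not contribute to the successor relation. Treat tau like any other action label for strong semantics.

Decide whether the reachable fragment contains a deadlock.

Reachable = {0,4,5}
  0: d→0  tau→5  [deg 2]
  4: tau→4  [deg 1]
  5: a→4  tau→4  [deg 2]

Answer: DEADLOCK-FREE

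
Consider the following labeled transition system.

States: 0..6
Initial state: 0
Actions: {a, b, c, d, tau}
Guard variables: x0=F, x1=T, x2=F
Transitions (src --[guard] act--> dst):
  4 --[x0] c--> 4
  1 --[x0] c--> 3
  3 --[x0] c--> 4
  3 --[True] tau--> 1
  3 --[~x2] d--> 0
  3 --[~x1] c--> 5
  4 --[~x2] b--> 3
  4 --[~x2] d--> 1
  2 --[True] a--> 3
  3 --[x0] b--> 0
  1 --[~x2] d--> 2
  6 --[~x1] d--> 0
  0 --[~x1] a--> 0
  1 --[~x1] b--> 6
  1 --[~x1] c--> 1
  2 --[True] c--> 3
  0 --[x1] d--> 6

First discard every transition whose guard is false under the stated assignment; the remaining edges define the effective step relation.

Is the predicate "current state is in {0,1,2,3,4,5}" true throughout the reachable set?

Answer: INVARIANT VIOLATED at state 6

Analysis:
Safe = {0,1,2,3,4,5}
Reach set: {0,6}
  0: safe
  6: VIOLATES
witness against invariant: d → 6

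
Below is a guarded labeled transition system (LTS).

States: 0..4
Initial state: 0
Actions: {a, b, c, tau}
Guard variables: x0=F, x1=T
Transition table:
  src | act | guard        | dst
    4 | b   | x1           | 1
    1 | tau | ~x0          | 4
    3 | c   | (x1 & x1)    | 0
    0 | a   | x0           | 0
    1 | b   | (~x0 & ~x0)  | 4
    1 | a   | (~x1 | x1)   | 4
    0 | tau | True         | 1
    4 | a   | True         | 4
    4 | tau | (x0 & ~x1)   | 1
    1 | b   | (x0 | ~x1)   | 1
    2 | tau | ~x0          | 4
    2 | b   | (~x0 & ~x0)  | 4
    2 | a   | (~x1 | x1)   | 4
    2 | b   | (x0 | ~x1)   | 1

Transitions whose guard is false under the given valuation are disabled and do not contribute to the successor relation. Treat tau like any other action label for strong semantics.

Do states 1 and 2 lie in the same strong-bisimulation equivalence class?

Compute ~ classes (split until stable):
  π0 = {{0,1,2,3,4}}
  π1 = {{0},{1,2},{3},{4}}
Fixed point at round 2; 4 class(es).
[1]={1,2}  [2]={1,2}

Answer: BISIMILAR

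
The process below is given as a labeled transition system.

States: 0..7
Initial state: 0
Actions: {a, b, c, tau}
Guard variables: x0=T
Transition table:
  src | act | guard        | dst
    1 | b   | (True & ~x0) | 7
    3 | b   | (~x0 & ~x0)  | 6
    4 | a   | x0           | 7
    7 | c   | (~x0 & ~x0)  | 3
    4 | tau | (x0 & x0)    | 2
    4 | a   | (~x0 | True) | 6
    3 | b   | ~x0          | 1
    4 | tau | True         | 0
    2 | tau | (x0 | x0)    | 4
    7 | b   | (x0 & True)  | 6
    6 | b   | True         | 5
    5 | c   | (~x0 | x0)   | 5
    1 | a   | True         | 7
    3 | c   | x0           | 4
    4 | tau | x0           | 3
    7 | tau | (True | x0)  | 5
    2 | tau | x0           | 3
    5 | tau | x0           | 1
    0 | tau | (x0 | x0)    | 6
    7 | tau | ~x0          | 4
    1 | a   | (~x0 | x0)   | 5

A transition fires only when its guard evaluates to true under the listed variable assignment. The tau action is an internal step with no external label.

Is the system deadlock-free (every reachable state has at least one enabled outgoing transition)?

Answer: DEADLOCK-FREE

Analysis:
R = {0,1,5,6,7}
  0: tau→6  [deg 1]
  1: a→5  a→7  [deg 2]
  5: c→5  tau→1  [deg 2]
  6: b→5  [deg 1]
  7: b→6  tau→5  [deg 2]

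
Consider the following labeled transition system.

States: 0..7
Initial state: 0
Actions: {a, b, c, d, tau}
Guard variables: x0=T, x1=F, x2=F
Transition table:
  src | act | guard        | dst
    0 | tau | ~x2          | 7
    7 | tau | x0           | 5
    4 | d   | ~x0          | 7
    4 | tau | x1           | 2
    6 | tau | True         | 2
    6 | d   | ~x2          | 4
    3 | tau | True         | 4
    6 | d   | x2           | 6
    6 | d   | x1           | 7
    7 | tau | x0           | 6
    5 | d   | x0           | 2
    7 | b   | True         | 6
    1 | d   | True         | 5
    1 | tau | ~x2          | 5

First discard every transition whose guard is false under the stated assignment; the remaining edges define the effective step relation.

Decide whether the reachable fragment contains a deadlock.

Answer: DEADLOCK at state 2

Working:
R = {0,2,4,5,6,7}
  0: tau→7  [deg 1]
  2: ∅  [no exit]
  4: ∅  [no exit]
  5: d→2  [deg 1]
  6: d→4  tau→2  [deg 2]
  7: b→6  tau→5  tau→6  [deg 3]
witness 2: tau·tau·d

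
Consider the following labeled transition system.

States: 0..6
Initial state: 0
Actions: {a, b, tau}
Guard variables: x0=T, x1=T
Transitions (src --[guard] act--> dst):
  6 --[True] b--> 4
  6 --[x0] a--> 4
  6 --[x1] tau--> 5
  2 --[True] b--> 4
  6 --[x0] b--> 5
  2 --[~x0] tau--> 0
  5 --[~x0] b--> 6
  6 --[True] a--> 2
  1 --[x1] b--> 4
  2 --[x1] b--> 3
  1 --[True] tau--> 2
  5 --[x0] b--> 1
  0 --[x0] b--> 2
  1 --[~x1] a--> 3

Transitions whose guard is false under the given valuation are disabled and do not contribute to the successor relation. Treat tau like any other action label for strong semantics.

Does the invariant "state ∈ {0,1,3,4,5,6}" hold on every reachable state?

Answer: INVARIANT VIOLATED at state 2

Analysis:
Safe = {0,1,3,4,5,6}
R = {0,2,3,4}
  0: ✓
  2: ✗ unsafe
  3: ✓
  4: ✓
reach 2 via b — violates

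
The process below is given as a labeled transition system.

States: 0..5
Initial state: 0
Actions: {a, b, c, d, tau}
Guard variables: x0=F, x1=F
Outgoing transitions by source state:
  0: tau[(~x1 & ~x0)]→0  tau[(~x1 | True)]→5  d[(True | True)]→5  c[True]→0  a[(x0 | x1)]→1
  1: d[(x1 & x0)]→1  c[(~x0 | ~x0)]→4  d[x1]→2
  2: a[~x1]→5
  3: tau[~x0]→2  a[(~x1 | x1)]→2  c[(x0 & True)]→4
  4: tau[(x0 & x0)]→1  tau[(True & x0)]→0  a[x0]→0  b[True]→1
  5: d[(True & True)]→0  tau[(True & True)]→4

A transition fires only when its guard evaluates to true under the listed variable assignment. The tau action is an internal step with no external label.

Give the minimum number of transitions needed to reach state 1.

Answer: 3

Analysis:
BFS to 1:
  depth 0: {0}
  depth 1: {5}
  depth 2: {4}
  depth 3: {1}
first hit 1 at d=3 via d·tau·b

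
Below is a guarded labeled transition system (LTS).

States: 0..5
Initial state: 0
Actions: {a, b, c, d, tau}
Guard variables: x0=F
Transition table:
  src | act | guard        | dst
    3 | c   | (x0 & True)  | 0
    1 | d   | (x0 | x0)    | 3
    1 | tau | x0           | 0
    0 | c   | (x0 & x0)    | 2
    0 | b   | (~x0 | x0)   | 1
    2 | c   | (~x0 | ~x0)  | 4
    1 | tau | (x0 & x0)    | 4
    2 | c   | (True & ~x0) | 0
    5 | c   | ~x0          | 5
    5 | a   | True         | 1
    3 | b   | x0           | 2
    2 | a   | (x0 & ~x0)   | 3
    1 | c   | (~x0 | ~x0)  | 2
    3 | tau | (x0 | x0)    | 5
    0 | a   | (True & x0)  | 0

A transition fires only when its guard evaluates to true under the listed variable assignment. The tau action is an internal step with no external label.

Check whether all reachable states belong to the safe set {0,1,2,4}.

Answer: INVARIANT HOLDS

Trace:
Safe = {0,1,2,4}
R = {0,1,2,4}
  0: ok
  1: ok
  2: ok
  4: ok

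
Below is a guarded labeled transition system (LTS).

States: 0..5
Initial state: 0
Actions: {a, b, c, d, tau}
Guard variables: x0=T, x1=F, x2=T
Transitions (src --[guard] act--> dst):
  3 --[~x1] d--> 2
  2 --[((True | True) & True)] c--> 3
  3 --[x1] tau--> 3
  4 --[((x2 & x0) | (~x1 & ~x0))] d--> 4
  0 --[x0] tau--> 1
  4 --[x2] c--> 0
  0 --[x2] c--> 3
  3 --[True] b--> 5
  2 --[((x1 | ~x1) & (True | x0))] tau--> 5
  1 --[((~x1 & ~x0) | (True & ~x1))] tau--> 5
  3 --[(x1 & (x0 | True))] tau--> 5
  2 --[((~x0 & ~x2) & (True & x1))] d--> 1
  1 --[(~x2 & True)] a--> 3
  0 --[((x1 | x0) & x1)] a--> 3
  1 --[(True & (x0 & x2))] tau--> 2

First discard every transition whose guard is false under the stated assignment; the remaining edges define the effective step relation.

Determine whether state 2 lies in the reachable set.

Answer: REACHABLE

Trace:
Guard filter leaves 10 enabled edge(s).
depth 0: {0}
depth 1: {1,3}  total {0,1,3}
depth 2: {2,5}  total {0,1,2,3,5}
Reachable = {0,1,2,3,5}
witness 2: tau·tau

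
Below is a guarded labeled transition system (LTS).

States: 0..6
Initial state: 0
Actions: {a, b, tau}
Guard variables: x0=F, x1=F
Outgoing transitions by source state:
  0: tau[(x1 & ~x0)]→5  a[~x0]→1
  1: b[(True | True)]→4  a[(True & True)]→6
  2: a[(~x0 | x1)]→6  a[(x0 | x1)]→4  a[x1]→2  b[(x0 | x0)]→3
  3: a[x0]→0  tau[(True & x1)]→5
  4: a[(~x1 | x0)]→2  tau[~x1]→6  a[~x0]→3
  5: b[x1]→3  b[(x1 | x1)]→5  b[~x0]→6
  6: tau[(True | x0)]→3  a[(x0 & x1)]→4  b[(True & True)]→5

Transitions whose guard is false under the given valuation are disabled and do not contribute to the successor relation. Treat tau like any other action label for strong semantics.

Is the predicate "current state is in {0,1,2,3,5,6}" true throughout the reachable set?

Safe = {0,1,2,3,5,6}
Reachable = {0,1,2,3,4,5,6}
  0: safe
  1: safe
  2: safe
  3: safe
  4: ✗ unsafe
  5: safe
  6: safe
counterexample path to 4: a·b

Answer: INVARIANT VIOLATED at state 4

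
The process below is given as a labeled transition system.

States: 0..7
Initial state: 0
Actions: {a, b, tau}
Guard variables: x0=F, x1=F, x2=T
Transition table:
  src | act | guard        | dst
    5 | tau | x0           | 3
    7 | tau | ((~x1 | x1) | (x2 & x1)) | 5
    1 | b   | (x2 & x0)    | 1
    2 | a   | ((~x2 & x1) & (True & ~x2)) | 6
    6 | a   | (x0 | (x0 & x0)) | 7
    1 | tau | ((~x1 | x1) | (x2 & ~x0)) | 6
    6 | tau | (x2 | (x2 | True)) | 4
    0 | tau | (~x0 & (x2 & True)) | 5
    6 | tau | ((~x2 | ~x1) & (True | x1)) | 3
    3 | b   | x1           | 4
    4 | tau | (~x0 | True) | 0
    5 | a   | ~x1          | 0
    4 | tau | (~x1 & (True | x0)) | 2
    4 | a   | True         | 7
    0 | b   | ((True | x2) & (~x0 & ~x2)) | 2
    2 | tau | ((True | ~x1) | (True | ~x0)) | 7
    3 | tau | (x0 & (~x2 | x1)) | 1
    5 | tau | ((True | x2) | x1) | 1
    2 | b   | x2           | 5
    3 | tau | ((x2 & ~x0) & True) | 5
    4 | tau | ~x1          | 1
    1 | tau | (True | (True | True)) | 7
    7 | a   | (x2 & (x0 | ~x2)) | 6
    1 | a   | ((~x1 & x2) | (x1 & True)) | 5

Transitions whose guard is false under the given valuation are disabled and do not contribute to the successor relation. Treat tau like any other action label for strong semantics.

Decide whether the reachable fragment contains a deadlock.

Answer: DEADLOCK-FREE

Trace:
R = {0,1,2,3,4,5,6,7}
  0: tau→5  [1 out]
  1: a→5  tau→6  tau→7  [3 out]
  2: b→5  tau→7  [2 out]
  3: tau→5  [1 out]
  4: a→7  tau→0  tau→1  tau→2  [4 out]
  5: a→0  tau→1  [2 out]
  6: tau→3  tau→4  [2 out]
  7: tau→5  [1 out]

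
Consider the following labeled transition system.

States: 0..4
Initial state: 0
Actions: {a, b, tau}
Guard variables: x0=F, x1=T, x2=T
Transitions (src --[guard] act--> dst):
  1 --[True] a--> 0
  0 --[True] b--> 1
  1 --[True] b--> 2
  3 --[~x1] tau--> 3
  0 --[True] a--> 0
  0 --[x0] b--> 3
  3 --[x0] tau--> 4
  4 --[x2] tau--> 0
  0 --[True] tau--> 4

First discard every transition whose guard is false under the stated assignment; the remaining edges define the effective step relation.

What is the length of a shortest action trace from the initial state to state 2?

BFS to 2:
  Layer 0: {0}
  Layer 1: {1,4}
  Layer 2: {2}
depth(2)=2, e.g. b·b

Answer: 2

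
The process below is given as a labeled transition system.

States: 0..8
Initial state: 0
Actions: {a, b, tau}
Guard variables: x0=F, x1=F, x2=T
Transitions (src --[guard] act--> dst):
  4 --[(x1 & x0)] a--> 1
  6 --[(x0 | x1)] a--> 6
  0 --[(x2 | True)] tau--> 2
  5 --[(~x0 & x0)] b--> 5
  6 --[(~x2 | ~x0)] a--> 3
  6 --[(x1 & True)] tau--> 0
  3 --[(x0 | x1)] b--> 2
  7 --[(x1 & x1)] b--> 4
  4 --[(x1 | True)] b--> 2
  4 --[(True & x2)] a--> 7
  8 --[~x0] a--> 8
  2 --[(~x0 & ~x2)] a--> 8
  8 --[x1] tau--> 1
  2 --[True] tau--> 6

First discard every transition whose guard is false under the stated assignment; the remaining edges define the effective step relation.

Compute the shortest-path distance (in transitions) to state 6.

BFS to 6:
  depth 0: {0}
  depth 1: {2}
  depth 2: {6}
depth(6)=2, e.g. tau·tau

Answer: 2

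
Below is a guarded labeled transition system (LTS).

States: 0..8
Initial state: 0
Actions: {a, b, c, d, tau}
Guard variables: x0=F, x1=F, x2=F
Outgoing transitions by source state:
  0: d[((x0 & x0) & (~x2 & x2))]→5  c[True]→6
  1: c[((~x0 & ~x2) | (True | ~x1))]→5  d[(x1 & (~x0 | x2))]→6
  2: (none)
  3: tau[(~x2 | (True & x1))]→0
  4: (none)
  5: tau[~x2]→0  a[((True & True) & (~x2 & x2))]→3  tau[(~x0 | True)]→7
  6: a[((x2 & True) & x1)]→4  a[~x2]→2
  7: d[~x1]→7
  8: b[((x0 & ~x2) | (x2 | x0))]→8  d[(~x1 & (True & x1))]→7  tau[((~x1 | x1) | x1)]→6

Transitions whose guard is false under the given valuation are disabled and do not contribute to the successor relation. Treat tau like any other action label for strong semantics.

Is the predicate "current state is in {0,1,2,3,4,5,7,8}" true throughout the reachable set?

Safe = {0,1,2,3,4,5,7,8}
R = {0,2,6}
  0: safe
  2: safe
  6: outside
witness against invariant: c → 6

Answer: INVARIANT VIOLATED at state 6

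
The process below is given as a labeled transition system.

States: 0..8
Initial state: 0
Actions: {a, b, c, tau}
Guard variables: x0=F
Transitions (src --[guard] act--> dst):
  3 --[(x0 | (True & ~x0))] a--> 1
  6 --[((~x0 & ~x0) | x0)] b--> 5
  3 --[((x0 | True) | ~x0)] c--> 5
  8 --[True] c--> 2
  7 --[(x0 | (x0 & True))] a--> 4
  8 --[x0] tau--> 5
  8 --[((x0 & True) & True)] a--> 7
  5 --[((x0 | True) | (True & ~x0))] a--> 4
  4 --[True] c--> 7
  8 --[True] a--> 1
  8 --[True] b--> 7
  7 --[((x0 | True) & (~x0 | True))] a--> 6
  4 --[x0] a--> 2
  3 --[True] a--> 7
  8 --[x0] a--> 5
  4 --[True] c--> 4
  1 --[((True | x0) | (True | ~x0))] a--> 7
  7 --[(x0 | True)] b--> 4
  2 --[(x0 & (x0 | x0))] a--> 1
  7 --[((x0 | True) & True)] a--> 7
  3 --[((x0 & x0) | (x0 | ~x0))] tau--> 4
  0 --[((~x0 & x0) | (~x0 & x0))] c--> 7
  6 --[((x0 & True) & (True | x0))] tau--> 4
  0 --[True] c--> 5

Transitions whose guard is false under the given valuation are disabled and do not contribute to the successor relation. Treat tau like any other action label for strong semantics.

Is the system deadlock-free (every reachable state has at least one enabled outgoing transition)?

Answer: DEADLOCK-FREE

Analysis:
R = {0,4,5,6,7}
  0: c→5  [1 out]
  4: c→4  c→7  [2 out]
  5: a→4  [1 out]
  6: b→5  [1 out]
  7: a→6  a→7  b→4  [3 out]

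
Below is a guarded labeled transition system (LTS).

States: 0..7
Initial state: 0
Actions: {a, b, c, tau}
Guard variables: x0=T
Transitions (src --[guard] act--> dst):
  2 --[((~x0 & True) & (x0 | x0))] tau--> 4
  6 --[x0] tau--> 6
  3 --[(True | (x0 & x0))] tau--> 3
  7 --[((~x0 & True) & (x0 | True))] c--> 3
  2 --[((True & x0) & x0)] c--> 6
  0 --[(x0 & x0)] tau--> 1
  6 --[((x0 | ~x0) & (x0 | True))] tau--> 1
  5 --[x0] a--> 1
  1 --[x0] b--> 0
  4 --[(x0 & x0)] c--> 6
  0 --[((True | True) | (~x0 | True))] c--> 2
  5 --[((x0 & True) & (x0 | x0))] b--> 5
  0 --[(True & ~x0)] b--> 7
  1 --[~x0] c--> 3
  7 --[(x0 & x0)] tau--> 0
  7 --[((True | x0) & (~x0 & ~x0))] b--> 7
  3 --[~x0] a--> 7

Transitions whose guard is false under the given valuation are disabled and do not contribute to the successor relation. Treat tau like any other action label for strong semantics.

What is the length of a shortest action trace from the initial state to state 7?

Answer: UNREACHABLE

Trace:
BFS to 7:
  L0 = {0}
  L1 = {1,2}
  L2 = {6}
7 never appears.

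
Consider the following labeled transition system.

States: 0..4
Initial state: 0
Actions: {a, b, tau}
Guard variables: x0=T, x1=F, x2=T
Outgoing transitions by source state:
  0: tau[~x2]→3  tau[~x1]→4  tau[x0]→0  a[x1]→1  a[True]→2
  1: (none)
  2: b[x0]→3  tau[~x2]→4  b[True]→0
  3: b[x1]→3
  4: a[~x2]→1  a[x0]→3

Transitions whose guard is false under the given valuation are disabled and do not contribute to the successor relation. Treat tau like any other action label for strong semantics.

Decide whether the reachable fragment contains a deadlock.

Answer: DEADLOCK at state 3

Analysis:
R = {0,2,3,4}
  0: a→2  tau→0  tau→4  [deg 3]
  2: b→0  b→3  [deg 2]
  3: ∅  [deadlock]
  4: a→3  [deg 1]
witness 3: tau·a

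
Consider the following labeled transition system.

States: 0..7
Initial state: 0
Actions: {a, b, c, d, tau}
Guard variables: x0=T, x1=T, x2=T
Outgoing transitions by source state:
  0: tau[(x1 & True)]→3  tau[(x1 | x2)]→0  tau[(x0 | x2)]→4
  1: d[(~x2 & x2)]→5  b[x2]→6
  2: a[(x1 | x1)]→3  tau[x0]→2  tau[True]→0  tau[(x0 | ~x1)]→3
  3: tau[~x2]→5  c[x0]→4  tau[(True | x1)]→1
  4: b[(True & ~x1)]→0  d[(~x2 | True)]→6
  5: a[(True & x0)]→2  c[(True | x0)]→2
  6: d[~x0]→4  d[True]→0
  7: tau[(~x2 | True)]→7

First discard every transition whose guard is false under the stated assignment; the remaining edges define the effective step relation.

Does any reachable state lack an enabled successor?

Reachable = {0,1,3,4,6}
  0: tau→0  tau→3  tau→4  [deg 3]
  1: b→6  [deg 1]
  3: c→4  tau→1  [deg 2]
  4: d→6  [deg 1]
  6: d→0  [deg 1]

Answer: DEADLOCK-FREE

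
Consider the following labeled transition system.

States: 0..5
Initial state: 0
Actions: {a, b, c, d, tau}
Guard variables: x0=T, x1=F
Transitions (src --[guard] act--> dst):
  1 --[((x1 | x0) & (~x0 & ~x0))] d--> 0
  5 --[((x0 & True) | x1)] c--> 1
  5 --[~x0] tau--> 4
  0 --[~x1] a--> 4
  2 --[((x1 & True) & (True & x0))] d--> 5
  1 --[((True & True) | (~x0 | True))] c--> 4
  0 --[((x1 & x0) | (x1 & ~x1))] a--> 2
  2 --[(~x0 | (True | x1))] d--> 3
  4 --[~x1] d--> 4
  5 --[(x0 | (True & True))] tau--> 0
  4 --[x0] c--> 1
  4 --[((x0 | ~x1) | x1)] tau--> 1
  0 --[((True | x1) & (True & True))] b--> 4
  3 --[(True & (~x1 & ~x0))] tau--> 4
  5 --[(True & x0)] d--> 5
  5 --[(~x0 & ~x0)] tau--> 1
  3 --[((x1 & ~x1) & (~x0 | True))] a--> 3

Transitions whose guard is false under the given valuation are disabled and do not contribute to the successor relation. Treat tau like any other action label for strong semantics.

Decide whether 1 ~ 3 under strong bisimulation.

Answer: NOT BISIMILAR

Analysis:
Refine partition for ~:
  π0 = {{0,1,2,3,4,5}}
  π1 = {{0},{1},{2},{3},{4,5}}
  π2 = {{0},{1},{2},{3},{4},{5}}
Fixed point at round 3; 6 class(es).
[1]={1}  [3]={3}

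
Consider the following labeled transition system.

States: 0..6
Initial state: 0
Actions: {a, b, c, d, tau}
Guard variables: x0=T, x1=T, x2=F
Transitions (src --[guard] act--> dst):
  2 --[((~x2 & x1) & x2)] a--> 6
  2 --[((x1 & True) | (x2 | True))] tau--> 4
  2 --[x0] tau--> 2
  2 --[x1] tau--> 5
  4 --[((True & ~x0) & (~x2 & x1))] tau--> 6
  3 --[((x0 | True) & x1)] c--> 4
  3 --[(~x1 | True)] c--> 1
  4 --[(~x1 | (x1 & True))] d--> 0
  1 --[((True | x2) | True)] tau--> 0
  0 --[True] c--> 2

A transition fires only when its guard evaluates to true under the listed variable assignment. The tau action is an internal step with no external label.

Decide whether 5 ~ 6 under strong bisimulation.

Bisimulation quotient by refinement:
  π0 = {{0,1,2,3,4,5,6}}
  π1 = {{0,3},{1,2},{4},{5,6}}
  π2 = {{0},{1},{2},{3},{4},{5,6}}
6 equivalence class(es) (converged in 3)
class of 5: {5,6}; class of 6: {5,6}

Answer: BISIMILAR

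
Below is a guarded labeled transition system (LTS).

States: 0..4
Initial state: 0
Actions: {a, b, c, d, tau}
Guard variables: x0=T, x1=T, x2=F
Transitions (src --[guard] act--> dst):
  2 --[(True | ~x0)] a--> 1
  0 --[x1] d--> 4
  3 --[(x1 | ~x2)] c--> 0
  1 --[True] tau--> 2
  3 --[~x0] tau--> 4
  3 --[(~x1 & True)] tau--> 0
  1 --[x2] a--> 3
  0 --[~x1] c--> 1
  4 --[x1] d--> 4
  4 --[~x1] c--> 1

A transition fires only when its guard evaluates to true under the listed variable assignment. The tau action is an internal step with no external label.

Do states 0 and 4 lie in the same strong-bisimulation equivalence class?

Compute ~ classes (split until stable):
  round 0: {{0,1,2,3,4}}
  round 1: {{0,4},{1},{2},{3}}
4 equivalence class(es) (converged in 2)
class of 0: {0,4}; class of 4: {0,4}

Answer: BISIMILAR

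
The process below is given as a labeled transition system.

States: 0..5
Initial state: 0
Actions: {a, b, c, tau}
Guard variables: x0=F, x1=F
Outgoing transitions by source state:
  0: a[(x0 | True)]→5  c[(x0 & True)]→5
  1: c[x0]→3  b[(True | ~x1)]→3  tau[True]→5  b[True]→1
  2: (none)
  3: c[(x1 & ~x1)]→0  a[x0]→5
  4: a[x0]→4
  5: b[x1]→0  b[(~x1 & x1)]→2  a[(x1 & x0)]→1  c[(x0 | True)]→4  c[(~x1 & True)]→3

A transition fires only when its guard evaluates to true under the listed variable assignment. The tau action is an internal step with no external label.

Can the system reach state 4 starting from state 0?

Answer: REACHABLE

Working:
6 transition(s) survive guard evaluation.
Layer 0: {0}
Layer 1: {5}  now seen {0,5}
Layer 2: {3,4}  now seen {0,3,4,5}
R = {0,3,4,5}
Path to 4: a·c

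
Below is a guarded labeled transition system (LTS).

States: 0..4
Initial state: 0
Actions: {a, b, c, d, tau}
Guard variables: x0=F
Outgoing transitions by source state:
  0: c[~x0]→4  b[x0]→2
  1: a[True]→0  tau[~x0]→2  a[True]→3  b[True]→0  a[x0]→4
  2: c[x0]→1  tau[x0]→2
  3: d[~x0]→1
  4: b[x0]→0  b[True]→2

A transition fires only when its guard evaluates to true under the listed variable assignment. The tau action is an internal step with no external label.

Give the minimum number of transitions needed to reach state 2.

Answer: 2

Trace:
Layered search for 2:
  depth 0: {0}
  depth 1: {4}
  depth 2: {2}
depth(2)=2, e.g. c·b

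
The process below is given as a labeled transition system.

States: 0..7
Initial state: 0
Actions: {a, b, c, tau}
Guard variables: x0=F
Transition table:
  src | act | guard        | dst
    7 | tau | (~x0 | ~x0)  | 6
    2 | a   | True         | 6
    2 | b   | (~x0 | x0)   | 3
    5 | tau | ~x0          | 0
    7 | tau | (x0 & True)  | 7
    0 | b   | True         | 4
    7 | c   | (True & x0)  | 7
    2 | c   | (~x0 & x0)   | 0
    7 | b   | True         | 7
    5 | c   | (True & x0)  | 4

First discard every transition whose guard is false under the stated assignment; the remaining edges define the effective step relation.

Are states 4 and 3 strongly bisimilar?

Refine partition for ~:
  π0 = {{0,1,2,3,4,5,6,7}}
  π1 = {{0},{1,3,4,6},{2},{5},{7}}
5 equivalence class(es) (converged in 2)
4∈{1,3,4,6}, 3∈{1,3,4,6}

Answer: BISIMILAR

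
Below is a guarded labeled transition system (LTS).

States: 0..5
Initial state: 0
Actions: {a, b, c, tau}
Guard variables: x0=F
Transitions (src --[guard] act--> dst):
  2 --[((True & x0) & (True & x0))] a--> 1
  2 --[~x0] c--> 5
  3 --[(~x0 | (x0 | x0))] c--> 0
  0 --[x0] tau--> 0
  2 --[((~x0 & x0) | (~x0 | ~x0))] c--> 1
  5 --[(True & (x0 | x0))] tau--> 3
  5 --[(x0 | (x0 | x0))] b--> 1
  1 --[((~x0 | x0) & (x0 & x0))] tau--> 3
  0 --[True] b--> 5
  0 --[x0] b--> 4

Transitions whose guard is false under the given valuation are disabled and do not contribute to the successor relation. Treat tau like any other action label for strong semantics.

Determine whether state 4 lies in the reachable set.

Answer: UNREACHABLE

Trace:
4 transition(s) survive guard evaluation.
L0 = {0}
L1 = {5}  total {0,5}
R = {0,5}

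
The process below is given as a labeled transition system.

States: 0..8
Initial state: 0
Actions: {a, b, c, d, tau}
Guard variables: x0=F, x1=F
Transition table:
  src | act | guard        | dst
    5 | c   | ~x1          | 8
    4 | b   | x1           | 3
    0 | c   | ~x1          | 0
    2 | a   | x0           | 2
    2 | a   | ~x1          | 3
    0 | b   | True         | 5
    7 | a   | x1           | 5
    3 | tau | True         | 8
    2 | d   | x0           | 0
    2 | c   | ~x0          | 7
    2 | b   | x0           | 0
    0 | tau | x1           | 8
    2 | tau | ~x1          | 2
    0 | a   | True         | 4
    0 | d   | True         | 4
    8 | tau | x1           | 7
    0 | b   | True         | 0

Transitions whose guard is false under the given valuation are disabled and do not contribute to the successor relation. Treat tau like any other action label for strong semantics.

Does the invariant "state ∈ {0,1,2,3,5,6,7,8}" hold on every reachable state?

Safe = {0,1,2,3,5,6,7,8}
Reachable = {0,4,5,8}
  0: ✓
  4: outside
  5: ✓
  8: ✓
reach 4 via a — violates

Answer: INVARIANT VIOLATED at state 4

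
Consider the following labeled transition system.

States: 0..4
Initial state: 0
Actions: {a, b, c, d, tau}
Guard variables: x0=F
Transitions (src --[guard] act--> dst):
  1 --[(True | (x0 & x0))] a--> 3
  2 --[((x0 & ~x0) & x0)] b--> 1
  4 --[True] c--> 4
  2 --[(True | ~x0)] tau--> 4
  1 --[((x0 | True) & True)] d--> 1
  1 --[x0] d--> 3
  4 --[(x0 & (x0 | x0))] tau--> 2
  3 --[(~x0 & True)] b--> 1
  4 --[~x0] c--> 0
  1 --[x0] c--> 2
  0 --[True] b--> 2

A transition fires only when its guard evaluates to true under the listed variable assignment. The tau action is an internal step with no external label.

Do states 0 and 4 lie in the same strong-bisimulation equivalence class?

Bisimulation quotient by refinement:
  P[0] = {{0,1,2,3,4}}
  P[1] = {{0,3},{1},{2},{4}}
  P[2] = {{0},{1},{2},{3},{4}}
stable after 3 split(s): 5 block(s)
[0]={0}  [4]={4}

Answer: NOT BISIMILAR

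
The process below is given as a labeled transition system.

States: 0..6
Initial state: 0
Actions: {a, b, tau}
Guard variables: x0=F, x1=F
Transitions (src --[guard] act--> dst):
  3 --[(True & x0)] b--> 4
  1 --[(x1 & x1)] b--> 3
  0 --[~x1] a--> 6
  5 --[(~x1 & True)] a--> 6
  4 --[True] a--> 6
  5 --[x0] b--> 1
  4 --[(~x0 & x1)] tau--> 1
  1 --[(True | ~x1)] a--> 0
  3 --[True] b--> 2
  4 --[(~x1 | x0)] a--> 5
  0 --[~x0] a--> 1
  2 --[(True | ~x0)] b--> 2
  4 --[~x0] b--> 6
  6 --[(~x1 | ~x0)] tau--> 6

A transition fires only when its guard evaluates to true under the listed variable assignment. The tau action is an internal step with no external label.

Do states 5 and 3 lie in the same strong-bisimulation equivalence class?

Bisimulation quotient by refinement:
  π0 = {{0,1,2,3,4,5,6}}
  π1 = {{0,1,5},{2,3},{4},{6}}
  π2 = {{0},{1},{2,3},{4},{5},{6}}
6 equivalence class(es) (converged in 3)
[5]={5}  [3]={2,3}

Answer: NOT BISIMILAR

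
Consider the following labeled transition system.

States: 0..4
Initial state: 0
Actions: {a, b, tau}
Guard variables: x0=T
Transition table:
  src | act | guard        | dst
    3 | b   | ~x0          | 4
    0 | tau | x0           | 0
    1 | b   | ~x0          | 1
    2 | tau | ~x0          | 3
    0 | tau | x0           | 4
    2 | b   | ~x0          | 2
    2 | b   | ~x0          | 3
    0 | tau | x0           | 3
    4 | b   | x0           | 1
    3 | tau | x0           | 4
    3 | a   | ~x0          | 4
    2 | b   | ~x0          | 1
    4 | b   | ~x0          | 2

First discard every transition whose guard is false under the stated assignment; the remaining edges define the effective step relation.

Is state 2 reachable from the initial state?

Answer: UNREACHABLE

Analysis:
After dropping false guards: 5 live edges.
L0 = {0}
L1 = {3,4}  now seen {0,3,4}
L2 = {1}  now seen {0,1,3,4}
R = {0,1,3,4}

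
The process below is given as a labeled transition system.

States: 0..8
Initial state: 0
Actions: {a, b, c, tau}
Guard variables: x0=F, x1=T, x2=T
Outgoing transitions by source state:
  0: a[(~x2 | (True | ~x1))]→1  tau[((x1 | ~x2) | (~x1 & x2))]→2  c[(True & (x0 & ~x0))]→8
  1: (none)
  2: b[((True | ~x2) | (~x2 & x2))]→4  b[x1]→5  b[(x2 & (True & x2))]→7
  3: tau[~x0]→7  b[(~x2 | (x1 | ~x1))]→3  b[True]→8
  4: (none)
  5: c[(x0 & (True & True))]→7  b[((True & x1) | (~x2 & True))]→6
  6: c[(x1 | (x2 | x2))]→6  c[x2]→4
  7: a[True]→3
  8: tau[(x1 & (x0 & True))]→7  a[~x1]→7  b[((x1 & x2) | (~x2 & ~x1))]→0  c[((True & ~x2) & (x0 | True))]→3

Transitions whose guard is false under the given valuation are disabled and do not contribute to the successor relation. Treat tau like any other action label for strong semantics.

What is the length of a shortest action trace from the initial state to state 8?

Answer: 4

Working:
Layered search for 8:
  L0 = {0}
  L1 = {1,2}
  L2 = {4,5,7}
  L3 = {3,6}
  L4 = {8}
8 enters at depth 4; path tau·b·a·b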